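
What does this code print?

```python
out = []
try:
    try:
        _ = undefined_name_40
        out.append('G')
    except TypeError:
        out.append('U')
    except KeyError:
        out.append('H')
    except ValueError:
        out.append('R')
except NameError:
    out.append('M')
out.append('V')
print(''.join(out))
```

Execution trace: 'M' (outer except NameError) → 'V' (after the try/except). Output: MV

Answer: MV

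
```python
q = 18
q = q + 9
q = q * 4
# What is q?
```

Trace:
`q = 18` → q = 18
`q = q + 9` → q = 27
`q = q * 4` → q = 108
So q = 108

Answer: 108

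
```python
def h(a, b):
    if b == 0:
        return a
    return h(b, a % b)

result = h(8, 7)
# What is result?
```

h(8, 7) -> h(7, 1) -> h(1, 0) -> 1

Answer: 1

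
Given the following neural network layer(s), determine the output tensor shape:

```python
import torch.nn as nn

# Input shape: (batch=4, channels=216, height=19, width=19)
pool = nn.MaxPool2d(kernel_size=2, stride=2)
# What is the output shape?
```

Input: (4, 216, 19, 19) -> Output: (4, 216, 9, 9)

Answer: (4, 216, 9, 9)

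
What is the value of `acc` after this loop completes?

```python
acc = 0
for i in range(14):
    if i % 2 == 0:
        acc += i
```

Sum of even numbers 0 to 13
`acc` takes the values: 0 → 2 → 6 → 12 → 20 → 30 → 42

Answer: 42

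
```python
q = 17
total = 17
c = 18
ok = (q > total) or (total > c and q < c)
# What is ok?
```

Trace:
`q = 17` → q = 17
`total = 17` → total = 17
`c = 18` → c = 18
`ok = (q > total) or (total > c and q < c)` → ok = False
So ok = False

Answer: False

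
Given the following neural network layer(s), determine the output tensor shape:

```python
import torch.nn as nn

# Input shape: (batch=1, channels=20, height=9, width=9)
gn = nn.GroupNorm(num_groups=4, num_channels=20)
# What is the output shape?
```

Input: (1, 20, 9, 9) -> Output: (1, 20, 9, 9)

Answer: (1, 20, 9, 9)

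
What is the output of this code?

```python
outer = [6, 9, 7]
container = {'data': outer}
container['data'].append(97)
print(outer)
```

Key concept: dict holds reference to list.
Step by step:
`outer = [6, 9, 7]` → outer = [6, 9, 7]
`container = {'data': outer}` → container = {'data': [6, 9, 7]}
`container['data'].append(97)` → outer = [6, 9, 7, 97]; container = {'data': [6, 9, 7, 97]}
`print(outer)` → prints [6, 9, 7, 97]

Answer: [6, 9, 7, 97]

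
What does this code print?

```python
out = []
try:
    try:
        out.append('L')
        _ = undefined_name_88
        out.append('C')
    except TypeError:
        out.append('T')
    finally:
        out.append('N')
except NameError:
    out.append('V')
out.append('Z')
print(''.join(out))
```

Execution trace: 'L' (try body) → 'N' (finally) → 'V' (outer except NameError) → 'Z' (after the try/except). Output: LNVZ

Answer: LNVZ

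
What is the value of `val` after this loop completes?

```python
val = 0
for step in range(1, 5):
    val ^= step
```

XOR of 1 to 4
`val` takes the values: 0 → 1 → 3 → 0 → 4

Answer: 4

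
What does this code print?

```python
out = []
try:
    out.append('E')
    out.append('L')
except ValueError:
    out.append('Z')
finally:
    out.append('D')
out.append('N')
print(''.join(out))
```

Execution trace: 'E' (try body) → 'L' (try body, no exception) → 'D' (finally) → 'N' (after the try/except). Output: ELDN

Answer: ELDN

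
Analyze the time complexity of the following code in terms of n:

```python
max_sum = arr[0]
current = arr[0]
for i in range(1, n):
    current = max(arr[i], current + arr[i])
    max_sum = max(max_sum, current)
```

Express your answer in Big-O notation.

This is Kadane's algorithm for maximum subarray. Time complexity: O(n).

Answer: O(n)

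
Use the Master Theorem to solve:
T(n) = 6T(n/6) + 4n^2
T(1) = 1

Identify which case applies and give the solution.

a=6, b=6, f(n)=4n^2. log_6(6) = 1. Since c=2 > 1 and the regularity condition holds (6(n/6)^2 = (6/6^2)n^2 with 6/6^2 < 1), Case 3 applies: T(n) = Θ(f(n)) = O(n^2).

Answer: O(n^2) - Case 3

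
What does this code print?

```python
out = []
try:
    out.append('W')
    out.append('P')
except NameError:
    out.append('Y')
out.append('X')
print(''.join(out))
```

Execution trace: 'W' (try body) → 'P' (try body, no exception) → 'X' (after the try/except). Output: WPX

Answer: WPX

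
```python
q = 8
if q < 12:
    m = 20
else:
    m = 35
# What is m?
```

Trace:
`q = 8` → q = 8
`if q < 12: ...` → q < 12 is True → m = 20
So m = 20

Answer: 20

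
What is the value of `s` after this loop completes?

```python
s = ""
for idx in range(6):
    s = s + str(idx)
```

Concatenate digits 0 to 5
`s` takes the values: "" → "0" → "01" → "012" → "0123" → "01234" → "012345"

Answer: "012345"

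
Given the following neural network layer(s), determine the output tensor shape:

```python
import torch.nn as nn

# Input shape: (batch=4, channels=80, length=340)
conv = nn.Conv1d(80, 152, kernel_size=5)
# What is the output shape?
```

Input: (4, 80, 340) -> Output: (4, 152, 336)

Answer: (4, 152, 336)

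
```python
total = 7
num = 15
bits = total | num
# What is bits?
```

Trace:
`total = 7` → total = 7
`num = 15` → num = 15
`bits = total | num` → bits = 15
So bits = 15

Answer: 15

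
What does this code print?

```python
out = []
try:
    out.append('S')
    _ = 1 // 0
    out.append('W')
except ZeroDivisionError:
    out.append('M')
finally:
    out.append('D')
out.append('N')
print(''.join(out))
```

Execution trace: 'S' (try body) → 'M' (except ZeroDivisionError) → 'D' (finally) → 'N' (after the try/except). Output: SMDN

Answer: SMDN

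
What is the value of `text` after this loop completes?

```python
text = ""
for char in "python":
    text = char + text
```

Reverse 'python'
`text` takes the values: "" → "p" → "yp" → "typ" → "htyp" → "ohtyp" → "nohtyp"

Answer: "nohtyp"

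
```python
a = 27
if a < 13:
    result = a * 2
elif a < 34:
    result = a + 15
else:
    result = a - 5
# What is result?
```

Trace:
`a = 27` → a = 27
`if a < 13: ...` → a < 13 is False, a < 34 is True → result = 42
So result = 42

Answer: 42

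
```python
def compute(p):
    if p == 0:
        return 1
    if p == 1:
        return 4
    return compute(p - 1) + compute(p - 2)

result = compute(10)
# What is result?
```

Build up from base cases: compute(0)=1, compute(1)=4, compute(2)=5, compute(3)=9, compute(4)=14, compute(5)=23, compute(6)=37, ..., compute(10)=254

Answer: 254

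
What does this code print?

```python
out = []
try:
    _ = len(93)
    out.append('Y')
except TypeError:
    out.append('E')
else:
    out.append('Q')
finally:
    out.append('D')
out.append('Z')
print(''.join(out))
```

Execution trace: 'E' (except TypeError) → 'D' (finally) → 'Z' (after the try/except). Output: EDZ

Answer: EDZ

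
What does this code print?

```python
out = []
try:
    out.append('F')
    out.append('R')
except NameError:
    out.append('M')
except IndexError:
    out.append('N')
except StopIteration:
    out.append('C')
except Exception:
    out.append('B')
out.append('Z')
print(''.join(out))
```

Execution trace: 'F' (try body) → 'R' (try body, no exception) → 'Z' (after the try/except). Output: FRZ

Answer: FRZ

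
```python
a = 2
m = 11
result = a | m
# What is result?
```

Trace:
`a = 2` → a = 2
`m = 11` → m = 11
`result = a | m` → result = 11
So result = 11

Answer: 11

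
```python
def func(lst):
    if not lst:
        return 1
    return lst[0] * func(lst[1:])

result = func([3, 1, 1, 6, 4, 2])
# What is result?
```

Product over [3, 1, 1, 6, 4, 2] = 3 * 1 * 1 * 6 * 4 * 2 = 144

Answer: 144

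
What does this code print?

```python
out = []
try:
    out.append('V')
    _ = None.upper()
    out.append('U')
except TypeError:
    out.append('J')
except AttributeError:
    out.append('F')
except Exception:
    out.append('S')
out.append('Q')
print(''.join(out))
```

Execution trace: 'V' (try body) → 'F' (except AttributeError) → 'Q' (after the try/except). Output: VFQ

Answer: VFQ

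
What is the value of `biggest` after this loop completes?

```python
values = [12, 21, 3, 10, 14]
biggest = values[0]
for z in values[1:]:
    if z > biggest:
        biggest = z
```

Maximum of [12, 21, 3, 10, 14]
`biggest` takes the values: 12 → 21

Answer: 21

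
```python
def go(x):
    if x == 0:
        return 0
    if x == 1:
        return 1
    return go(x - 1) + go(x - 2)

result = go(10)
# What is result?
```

Build up from base cases: go(0)=0, go(1)=1, go(2)=1, go(3)=2, go(4)=3, go(5)=5, go(6)=8, ..., go(10)=55

Answer: 55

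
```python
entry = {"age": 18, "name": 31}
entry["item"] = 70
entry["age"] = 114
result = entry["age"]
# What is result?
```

Trace:
`entry = {"age": 18, "name": 31}` → entry = {'age': 18, 'name': 31}
`entry["item"] = 70` → entry = {'age': 18, 'name': 31, 'item': 70}
`entry["age"] = 114` → entry = {'age': 114, 'name': 31, 'item': 70}
`result = entry["age"]` → result = 114
So result = 114

Answer: 114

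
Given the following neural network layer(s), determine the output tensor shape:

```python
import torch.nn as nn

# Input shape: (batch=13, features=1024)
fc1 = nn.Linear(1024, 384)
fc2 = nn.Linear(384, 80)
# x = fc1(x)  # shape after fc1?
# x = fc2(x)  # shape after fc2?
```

Input: (13, 1024) -> after fc1: (13, 384) -> Output: (13, 80)

Answer: (13, 80)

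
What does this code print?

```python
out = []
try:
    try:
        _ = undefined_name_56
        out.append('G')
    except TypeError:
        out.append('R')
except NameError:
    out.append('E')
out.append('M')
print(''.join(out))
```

Execution trace: 'E' (outer except NameError) → 'M' (after the try/except). Output: EM

Answer: EM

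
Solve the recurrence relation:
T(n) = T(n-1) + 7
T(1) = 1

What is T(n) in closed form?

Unrolling: T(n) = T(1) + 7·(n-1) = 1 + 7(n-1) = 7n - 6.

Answer: T(n) = 7n - 6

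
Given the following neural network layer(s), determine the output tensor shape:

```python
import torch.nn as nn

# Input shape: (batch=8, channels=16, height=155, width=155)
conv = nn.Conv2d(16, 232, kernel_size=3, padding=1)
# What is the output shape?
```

Input: (8, 16, 155, 155) -> Output: (8, 232, 155, 155)

Answer: (8, 232, 155, 155)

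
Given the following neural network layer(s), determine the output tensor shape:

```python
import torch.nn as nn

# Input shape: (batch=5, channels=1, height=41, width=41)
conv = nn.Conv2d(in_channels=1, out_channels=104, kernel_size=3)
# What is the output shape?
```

Input: (5, 1, 41, 41) -> Output: (5, 104, 39, 39)

Answer: (5, 104, 39, 39)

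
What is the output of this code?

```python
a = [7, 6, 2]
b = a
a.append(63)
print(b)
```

Key concept: basic list aliasing.
Step by step:
`a = [7, 6, 2]` → a = [7, 6, 2]
`b = a` → b = [7, 6, 2] (same object as a)
`a.append(63)` → a = [7, 6, 2, 63] (same object as b); b = [7, 6, 2, 63] (same object as a)
`print(b)` → prints [7, 6, 2, 63]

Answer: [7, 6, 2, 63]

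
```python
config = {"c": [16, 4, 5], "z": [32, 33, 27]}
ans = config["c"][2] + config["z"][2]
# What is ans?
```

Trace:
`config = {"c": [16, 4, 5], "z": [32, 33, 27]}` → config = {'c': [16, 4, 5], 'z': [32, 33, 27]}
`ans = config["c"][2] + config["z"][2]` → ans = 32
So ans = 32

Answer: 32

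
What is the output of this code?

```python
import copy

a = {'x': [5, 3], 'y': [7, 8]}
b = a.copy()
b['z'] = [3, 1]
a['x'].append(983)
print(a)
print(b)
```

Key concept: shallow copy of dict with mutable values.
Step by step:
`a = {'x': [5, 3], 'y': [7, 8]}` → a = {'x': [5, 3], 'y': [7, 8]}
`b = a.copy()` → b = {'x': [5, 3], 'y': [7, 8]}
`b['z'] = [3, 1]` → b = {'x': [5, 3], 'y': [7, 8], 'z': [3, 1]}
`a['x'].append(983)` → a = {'x': [5, 3, 983], 'y': [7, 8]}; b = {'x': [5, 3, 983], 'y': [7, 8], 'z': [3, 1]}
`print(a)` → prints {'x': [5, 3, 983], 'y': [7, 8]}
`print(b)` → prints {'x': [5, 3, 983], 'y': [7, 8], 'z': [3, 1]}

Answer:
{'x': [5, 3, 983], 'y': [7, 8]}
{'x': [5, 3, 983], 'y': [7, 8], 'z': [3, 1]}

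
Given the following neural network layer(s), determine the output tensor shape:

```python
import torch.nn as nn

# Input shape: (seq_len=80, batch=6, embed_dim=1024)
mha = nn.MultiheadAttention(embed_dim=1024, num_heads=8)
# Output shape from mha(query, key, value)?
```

Input: (80, 6, 1024) -> Output: (80, 6, 1024)

Answer: (80, 6, 1024)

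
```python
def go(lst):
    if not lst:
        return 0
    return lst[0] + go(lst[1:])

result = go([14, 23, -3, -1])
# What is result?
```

14 + 23 + (-3) + (-1) + 0 = 33

Answer: 33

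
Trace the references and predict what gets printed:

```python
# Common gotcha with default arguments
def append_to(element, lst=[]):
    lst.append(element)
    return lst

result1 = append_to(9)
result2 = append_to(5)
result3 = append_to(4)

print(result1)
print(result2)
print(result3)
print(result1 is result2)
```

Key concept: mutable default argument gotcha.
Step by step:
`result1 = append_to(9)` → result1 = [9]
`result2 = append_to(5)` → result1 = [9, 5] (same object as result2); result2 = [9, 5] (same object as result1)
`result3 = append_to(4)` → result1 = [9, 5, 4] (same object as result2, result3); result2 = [9, 5, 4] (same object as result1, result3); result3 = [9, 5, 4] (same object as result1, result2)
`print(result1)` → prints [9, 5, 4]
`print(result2)` → prints [9, 5, 4]
`print(result3)` → prints [9, 5, 4]
`print(result1 is result2)` → prints True

Answer:
[9, 5, 4]
[9, 5, 4]
[9, 5, 4]
True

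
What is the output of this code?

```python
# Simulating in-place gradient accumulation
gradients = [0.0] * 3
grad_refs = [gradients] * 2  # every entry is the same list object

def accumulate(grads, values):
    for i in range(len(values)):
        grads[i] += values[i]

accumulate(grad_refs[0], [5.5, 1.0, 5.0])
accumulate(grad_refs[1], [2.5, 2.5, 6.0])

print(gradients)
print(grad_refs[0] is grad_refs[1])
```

Key concept: gradient accumulation aliasing.
Step by step:
`gradients = [0.0] * 3` → gradients = [0.0, 0.0, 0.0]
`grad_refs = [gradients] * 2` → grad_refs = [[0.0, 0.0, 0.0], [0.0, 0.0, 0.0]]
`accumulate(grad_refs[0], [5.5, 1.0, 5.0])` → gradients = [5.5, 1.0, 5.0]; grad_refs = [[5.5, 1.0, 5.0], [5.5, 1.0, 5.0]]
`accumulate(grad_refs[1], [2.5, 2.5, 6.0])` → gradients = [8.0, 3.5, 11.0]; grad_refs = [[8.0, 3.5, 11.0], [8.0, 3.5, 11.0]]
`print(gradients)` → prints [8.0, 3.5, 11.0]
`print(grad_refs[0] is grad_refs[1])` → prints True

Answer:
[8.0, 3.5, 11.0]
True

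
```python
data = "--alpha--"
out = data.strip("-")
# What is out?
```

Trace:
`data = "--alpha--"` → data = '--alpha--'
`out = data.strip("-")` → out = 'alpha'
So out = 'alpha'

Answer: 'alpha'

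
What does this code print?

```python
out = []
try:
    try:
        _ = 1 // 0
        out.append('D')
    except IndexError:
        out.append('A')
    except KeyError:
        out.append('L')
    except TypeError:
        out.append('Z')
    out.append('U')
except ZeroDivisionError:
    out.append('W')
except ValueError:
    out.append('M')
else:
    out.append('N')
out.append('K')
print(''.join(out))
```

Execution trace: 'W' (except ZeroDivisionError) → 'K' (after the try/except). Output: WK

Answer: WK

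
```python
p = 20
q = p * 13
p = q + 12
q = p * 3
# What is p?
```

Trace:
`p = 20` → p = 20
`q = p * 13` → q = 260
`p = q + 12` → p = 272
`q = p * 3` → q = 816
So p = 272

Answer: 272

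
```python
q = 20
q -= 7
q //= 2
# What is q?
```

Trace:
`q = 20` → q = 20
`q -= 7` → q = 13
`q //= 2` → q = 6
So q = 6

Answer: 6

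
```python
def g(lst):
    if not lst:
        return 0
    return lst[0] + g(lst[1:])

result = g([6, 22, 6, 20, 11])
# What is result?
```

6 + 22 + 6 + 20 + 11 + 0 = 65

Answer: 65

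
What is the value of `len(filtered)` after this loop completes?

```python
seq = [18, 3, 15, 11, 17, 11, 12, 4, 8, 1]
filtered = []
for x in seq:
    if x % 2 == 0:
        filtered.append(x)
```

Count even numbers in [18, 3, 15, 11, 17, 11, 12, 4, 8, 1]
`filtered` takes the values: [] → [18] → [18, 12] → [18, 12, 4] → [18, 12, 4, 8]
So `len(filtered)` = 4

Answer: 4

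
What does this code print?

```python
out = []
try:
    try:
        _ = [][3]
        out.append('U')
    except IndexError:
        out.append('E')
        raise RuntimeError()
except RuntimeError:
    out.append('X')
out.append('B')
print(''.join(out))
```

Execution trace: 'E' (inner except IndexError) → 'X' (outer except RuntimeError) → 'B' (after the try/except). Output: EXB

Answer: EXB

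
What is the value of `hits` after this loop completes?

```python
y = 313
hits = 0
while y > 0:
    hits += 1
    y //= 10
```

Count digits by repeated division by 10
`hits` takes the values: 0 → 1 → 2 → 3

Answer: 3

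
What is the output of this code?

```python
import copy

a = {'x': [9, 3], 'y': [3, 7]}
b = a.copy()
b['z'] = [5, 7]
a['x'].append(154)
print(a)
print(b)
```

Key concept: shallow copy of dict with mutable values.
Step by step:
`a = {'x': [9, 3], 'y': [3, 7]}` → a = {'x': [9, 3], 'y': [3, 7]}
`b = a.copy()` → b = {'x': [9, 3], 'y': [3, 7]}
`b['z'] = [5, 7]` → b = {'x': [9, 3], 'y': [3, 7], 'z': [5, 7]}
`a['x'].append(154)` → a = {'x': [9, 3, 154], 'y': [3, 7]}; b = {'x': [9, 3, 154], 'y': [3, 7], 'z': [5, 7]}
`print(a)` → prints {'x': [9, 3, 154], 'y': [3, 7]}
`print(b)` → prints {'x': [9, 3, 154], 'y': [3, 7], 'z': [5, 7]}

Answer:
{'x': [9, 3, 154], 'y': [3, 7]}
{'x': [9, 3, 154], 'y': [3, 7], 'z': [5, 7]}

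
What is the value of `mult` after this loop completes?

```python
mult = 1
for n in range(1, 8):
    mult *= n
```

7! = 5040
`mult` takes the values: 1 → 2 → 6 → 24 → 120 → 720 → 5040

Answer: 5040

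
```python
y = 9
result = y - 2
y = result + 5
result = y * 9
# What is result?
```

Trace:
`y = 9` → y = 9
`result = y - 2` → result = 7
`y = result + 5` → y = 12
`result = y * 9` → result = 108
So result = 108

Answer: 108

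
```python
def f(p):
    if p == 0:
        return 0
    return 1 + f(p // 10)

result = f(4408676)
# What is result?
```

Count of digits of 4408676: 7

Answer: 7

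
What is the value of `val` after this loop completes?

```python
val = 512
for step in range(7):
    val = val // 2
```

Halve 7 times: 512 // 2^7 = 4
`val` takes the values: 512 → 256 → 128 → 64 → 32 → 16 → 8 → 4

Answer: 4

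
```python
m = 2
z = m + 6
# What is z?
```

Trace:
`m = 2` → m = 2
`z = m + 6` → z = 8
So z = 8

Answer: 8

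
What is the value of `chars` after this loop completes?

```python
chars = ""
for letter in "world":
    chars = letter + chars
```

Reverse 'world'
`chars` takes the values: "" → "w" → "ow" → "row" → "lrow" → "dlrow"

Answer: "dlrow"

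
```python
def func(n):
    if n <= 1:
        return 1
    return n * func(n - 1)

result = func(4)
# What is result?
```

func(4) = 4 * 3 * 2 * 1 = 24

Answer: 24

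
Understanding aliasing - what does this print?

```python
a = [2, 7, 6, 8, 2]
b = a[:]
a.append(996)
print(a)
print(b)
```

Key concept: slice [:] creates copy.
Step by step:
`a = [2, 7, 6, 8, 2]` → a = [2, 7, 6, 8, 2]
`b = a[:]` → b = [2, 7, 6, 8, 2]
`a.append(996)` → a = [2, 7, 6, 8, 2, 996]
`print(a)` → prints [2, 7, 6, 8, 2, 996]
`print(b)` → prints [2, 7, 6, 8, 2]

Answer:
[2, 7, 6, 8, 2, 996]
[2, 7, 6, 8, 2]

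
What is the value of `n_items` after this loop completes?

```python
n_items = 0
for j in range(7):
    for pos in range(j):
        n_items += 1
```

Triangle number: 0+1+2+...+6
`n_items` takes the values: 0 → 1 → 2 → 3 → 4 → 5 → 6 → 7 → 8 → 9 → 10 → 11 → 12 → 13 → 14 → 15 → 16 → 17 → 18 → 19 → 20 → 21

Answer: 21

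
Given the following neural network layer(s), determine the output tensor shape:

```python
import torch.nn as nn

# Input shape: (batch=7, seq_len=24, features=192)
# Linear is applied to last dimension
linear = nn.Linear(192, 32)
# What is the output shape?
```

Input: (7, 24, 192) -> Output: (7, 24, 32)

Answer: (7, 24, 32)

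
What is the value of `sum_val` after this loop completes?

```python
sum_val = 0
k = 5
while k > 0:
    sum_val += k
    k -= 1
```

Sum 5 down to 1
`sum_val` takes the values: 0 → 5 → 9 → 12 → 14 → 15

Answer: 15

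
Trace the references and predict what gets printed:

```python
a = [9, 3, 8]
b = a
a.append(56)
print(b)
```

Key concept: basic list aliasing.
Step by step:
`a = [9, 3, 8]` → a = [9, 3, 8]
`b = a` → b = [9, 3, 8] (same object as a)
`a.append(56)` → a = [9, 3, 8, 56] (same object as b); b = [9, 3, 8, 56] (same object as a)
`print(b)` → prints [9, 3, 8, 56]

Answer: [9, 3, 8, 56]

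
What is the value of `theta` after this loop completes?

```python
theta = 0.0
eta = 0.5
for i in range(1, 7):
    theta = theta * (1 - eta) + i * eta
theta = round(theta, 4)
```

Moving average with lr=0.5
`theta` takes the values: 0.0 → 0.5 → 1.25 → 2.125 → 3.0625 → 4.03125 → 5.015625 → 5.0156

Answer: 5.0156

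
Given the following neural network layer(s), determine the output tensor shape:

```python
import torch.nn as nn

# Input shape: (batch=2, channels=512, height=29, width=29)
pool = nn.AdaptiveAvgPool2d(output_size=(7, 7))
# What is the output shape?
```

Input: (2, 512, 29, 29) -> Output: (2, 512, 7, 7)

Answer: (2, 512, 7, 7)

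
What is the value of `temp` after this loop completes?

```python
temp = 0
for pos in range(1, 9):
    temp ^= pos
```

XOR of 1 to 8
`temp` takes the values: 0 → 1 → 3 → 0 → 4 → 1 → 7 → 0 → 8

Answer: 8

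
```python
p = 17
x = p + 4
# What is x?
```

Trace:
`p = 17` → p = 17
`x = p + 4` → x = 21
So x = 21

Answer: 21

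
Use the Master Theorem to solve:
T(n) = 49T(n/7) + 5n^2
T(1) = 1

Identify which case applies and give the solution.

a=49, b=7, f(n)=5n^2. log_7(49) = 2. Since c=2 = 2, Case 2 applies: T(n) = Θ(n^log_b(a) · log n) = O(n^2 log n).

Answer: O(n^2 log n) - Case 2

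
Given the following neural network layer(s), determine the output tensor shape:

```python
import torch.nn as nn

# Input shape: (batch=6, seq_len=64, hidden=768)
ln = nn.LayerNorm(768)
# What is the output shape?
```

Input: (6, 64, 768) -> Output: (6, 64, 768)

Answer: (6, 64, 768)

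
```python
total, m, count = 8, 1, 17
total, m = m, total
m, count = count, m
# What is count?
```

Trace:
`total, m, count = 8, 1, 17` → total = 8; m = 1; count = 17
`total, m = m, total` → total = 1; m = 8
`m, count = count, m` → m = 17; count = 8
So count = 8

Answer: 8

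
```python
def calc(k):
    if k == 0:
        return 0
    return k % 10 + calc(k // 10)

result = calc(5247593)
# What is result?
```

Sum of digits of 5247593: 3 + 9 + 5 + 7 + 4 + 2 + 5 = 35

Answer: 35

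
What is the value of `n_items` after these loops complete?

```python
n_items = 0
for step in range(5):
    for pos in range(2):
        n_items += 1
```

5 * 2 = 10
`n_items` takes the values: 0 → 1 → 2 → 3 → 4 → 5 → 6 → 7 → 8 → 9 → 10

Answer: 10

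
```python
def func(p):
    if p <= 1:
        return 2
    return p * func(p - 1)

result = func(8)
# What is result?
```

func(8) = 8 * 7 * 6 * 5 * 4 * 3 * 2 * 2 = 80640

Answer: 80640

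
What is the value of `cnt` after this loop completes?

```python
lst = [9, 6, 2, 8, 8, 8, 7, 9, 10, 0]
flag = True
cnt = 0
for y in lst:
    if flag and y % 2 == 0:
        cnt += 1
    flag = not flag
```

Count even values at even positions
`cnt` takes the values: 0 → 1 → 2 → 3

Answer: 3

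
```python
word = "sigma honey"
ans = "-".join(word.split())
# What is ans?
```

Trace:
`word = "sigma honey"` → word = 'sigma honey'
`ans = "-".join(word.split())` → ans = 'sigma-honey'
So ans = 'sigma-honey'

Answer: 'sigma-honey'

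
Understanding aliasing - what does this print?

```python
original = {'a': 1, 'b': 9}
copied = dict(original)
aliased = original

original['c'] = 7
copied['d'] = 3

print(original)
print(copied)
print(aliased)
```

Key concept: dict() creates copy, assignment creates alias.
Step by step:
`original = {'a': 1, 'b': 9}` → original = {'a': 1, 'b': 9}
`copied = dict(original)` → copied = {'a': 1, 'b': 9}
`aliased = original` → aliased = {'a': 1, 'b': 9} (same object as original)
`original['c'] = 7` → original = {'a': 1, 'b': 9, 'c': 7} (same object as aliased); aliased = {'a': 1, 'b': 9, 'c': 7} (same object as original)
`copied['d'] = 3` → copied = {'a': 1, 'b': 9, 'd': 3}
`print(original)` → prints {'a': 1, 'b': 9, 'c': 7}
`print(copied)` → prints {'a': 1, 'b': 9, 'd': 3}
`print(aliased)` → prints {'a': 1, 'b': 9, 'c': 7}

Answer:
{'a': 1, 'b': 9, 'c': 7}
{'a': 1, 'b': 9, 'd': 3}
{'a': 1, 'b': 9, 'c': 7}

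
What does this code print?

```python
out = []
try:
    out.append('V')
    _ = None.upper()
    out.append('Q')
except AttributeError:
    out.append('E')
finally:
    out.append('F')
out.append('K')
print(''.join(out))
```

Execution trace: 'V' (try body) → 'E' (except AttributeError) → 'F' (finally) → 'K' (after the try/except). Output: VEFK

Answer: VEFK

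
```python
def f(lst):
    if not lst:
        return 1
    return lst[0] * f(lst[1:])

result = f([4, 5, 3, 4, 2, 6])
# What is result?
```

Product over [4, 5, 3, 4, 2, 6] = 4 * 5 * 3 * 4 * 2 * 6 = 2880

Answer: 2880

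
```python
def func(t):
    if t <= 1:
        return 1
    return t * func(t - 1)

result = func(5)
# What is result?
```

func(5) = 5 * 4 * 3 * 2 * 1 = 120

Answer: 120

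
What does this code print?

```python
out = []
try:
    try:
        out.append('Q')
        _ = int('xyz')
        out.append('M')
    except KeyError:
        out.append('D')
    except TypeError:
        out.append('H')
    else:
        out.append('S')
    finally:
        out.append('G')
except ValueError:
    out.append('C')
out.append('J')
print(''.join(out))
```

Execution trace: 'Q' (inner try body) → 'G' (inner finally) → 'C' (outer except ValueError) → 'J' (after the try/except). Output: QGCJ

Answer: QGCJ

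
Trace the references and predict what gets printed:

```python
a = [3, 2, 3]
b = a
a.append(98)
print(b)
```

Key concept: basic list aliasing.
Step by step:
`a = [3, 2, 3]` → a = [3, 2, 3]
`b = a` → b = [3, 2, 3] (same object as a)
`a.append(98)` → a = [3, 2, 3, 98] (same object as b); b = [3, 2, 3, 98] (same object as a)
`print(b)` → prints [3, 2, 3, 98]

Answer: [3, 2, 3, 98]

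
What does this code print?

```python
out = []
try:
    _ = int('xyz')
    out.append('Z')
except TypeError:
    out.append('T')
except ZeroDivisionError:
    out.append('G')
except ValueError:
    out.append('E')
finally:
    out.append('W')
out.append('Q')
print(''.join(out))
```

Execution trace: 'E' (except ValueError) → 'W' (finally) → 'Q' (after the try/except). Output: EWQ

Answer: EWQ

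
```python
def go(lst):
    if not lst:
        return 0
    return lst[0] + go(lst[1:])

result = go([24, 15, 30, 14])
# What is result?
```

24 + 15 + 30 + 14 + 0 = 83

Answer: 83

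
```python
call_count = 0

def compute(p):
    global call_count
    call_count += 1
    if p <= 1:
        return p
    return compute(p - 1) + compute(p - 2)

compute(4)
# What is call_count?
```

Calls(p) = 1 + Calls(p-1) + Calls(p-2); Calls(0)=Calls(1)=1. For p=4 this gives 9.

Answer: 9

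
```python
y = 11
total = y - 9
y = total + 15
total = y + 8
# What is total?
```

Trace:
`y = 11` → y = 11
`total = y - 9` → total = 2
`y = total + 15` → y = 17
`total = y + 8` → total = 25
So total = 25

Answer: 25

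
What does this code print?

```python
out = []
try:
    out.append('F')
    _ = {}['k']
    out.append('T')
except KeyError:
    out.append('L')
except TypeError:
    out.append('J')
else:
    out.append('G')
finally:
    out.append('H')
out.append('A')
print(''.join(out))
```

Execution trace: 'F' (try body) → 'L' (except KeyError) → 'H' (finally) → 'A' (after the try/except). Output: FLHA

Answer: FLHA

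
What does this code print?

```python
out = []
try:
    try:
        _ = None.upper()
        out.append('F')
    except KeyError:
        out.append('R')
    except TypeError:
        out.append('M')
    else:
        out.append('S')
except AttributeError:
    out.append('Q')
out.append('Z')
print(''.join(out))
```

Execution trace: 'Q' (outer except AttributeError) → 'Z' (after the try/except). Output: QZ

Answer: QZ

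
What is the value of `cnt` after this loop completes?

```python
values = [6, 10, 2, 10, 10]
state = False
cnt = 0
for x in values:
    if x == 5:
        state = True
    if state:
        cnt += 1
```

Count elements after first 5 in [6, 10, 2, 10, 10]
`cnt` takes the values: 0

Answer: 0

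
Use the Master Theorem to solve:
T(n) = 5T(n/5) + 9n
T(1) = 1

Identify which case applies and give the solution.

a=5, b=5, f(n)=9n. log_5(5) = 1. Since c=1 = 1, Case 2 applies: T(n) = Θ(n^log_b(a) · log n) = O(n log n).

Answer: O(n log n) - Case 2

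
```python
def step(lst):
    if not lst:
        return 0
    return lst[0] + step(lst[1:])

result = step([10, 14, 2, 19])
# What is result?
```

10 + 14 + 2 + 19 + 0 = 45

Answer: 45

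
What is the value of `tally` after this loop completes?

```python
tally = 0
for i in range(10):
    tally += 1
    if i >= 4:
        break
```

Loop breaks when i reaches 4, tally is 5
`tally` takes the values: 0 → 1 → 2 → 3 → 4 → 5

Answer: 5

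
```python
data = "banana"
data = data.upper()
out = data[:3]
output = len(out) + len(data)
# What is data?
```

Trace:
`data = "banana"` → data = 'banana'
`data = data.upper()` → data = 'BANANA'
`out = data[:3]` → out = 'BAN'
`output = len(out) + len(data)` → output = 9
So data = 'BANANA'

Answer: 'BANANA'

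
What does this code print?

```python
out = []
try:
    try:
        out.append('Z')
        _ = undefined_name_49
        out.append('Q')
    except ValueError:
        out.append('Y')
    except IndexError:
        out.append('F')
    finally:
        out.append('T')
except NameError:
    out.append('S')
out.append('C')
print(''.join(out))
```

Execution trace: 'Z' (try body) → 'T' (finally) → 'S' (outer except NameError) → 'C' (after the try/except). Output: ZTSC

Answer: ZTSC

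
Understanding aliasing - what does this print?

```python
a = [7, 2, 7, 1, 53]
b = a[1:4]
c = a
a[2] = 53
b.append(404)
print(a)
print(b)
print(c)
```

Key concept: slice vs alias.
Step by step:
`a = [7, 2, 7, 1, 53]` → a = [7, 2, 7, 1, 53]
`b = a[1:4]` → b = [2, 7, 1]
`c = a` → c = [7, 2, 7, 1, 53] (same object as a)
`a[2] = 53` → a = [7, 2, 53, 1, 53] (same object as c); c = [7, 2, 53, 1, 53] (same object as a)
`b.append(404)` → b = [2, 7, 1, 404]
`print(a)` → prints [7, 2, 53, 1, 53]
`print(b)` → prints [2, 7, 1, 404]
`print(c)` → prints [7, 2, 53, 1, 53]

Answer:
[7, 2, 53, 1, 53]
[2, 7, 1, 404]
[7, 2, 53, 1, 53]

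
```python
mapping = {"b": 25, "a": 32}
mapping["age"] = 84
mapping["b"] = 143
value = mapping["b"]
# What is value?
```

Trace:
`mapping = {"b": 25, "a": 32}` → mapping = {'b': 25, 'a': 32}
`mapping["age"] = 84` → mapping = {'b': 25, 'a': 32, 'age': 84}
`mapping["b"] = 143` → mapping = {'b': 143, 'a': 32, 'age': 84}
`value = mapping["b"]` → value = 143
So value = 143

Answer: 143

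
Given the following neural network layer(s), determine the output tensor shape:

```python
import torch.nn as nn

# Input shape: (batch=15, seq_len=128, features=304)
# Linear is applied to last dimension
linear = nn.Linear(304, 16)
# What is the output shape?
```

Input: (15, 128, 304) -> Output: (15, 128, 16)

Answer: (15, 128, 16)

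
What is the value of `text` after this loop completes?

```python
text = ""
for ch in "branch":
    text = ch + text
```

Reverse 'branch'
`text` takes the values: "" → "b" → "rb" → "arb" → "narb" → "cnarb" → "hcnarb"

Answer: "hcnarb"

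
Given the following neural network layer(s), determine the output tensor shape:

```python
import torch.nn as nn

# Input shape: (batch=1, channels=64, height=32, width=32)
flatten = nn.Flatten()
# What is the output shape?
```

Input: (1, 64, 32, 32) -> Output: (1, 65536)

Answer: (1, 65536)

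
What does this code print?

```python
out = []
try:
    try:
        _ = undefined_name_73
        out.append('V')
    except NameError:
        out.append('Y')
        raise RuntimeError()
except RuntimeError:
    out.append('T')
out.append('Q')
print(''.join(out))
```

Execution trace: 'Y' (inner except NameError) → 'T' (outer except RuntimeError) → 'Q' (after the try/except). Output: YTQ

Answer: YTQ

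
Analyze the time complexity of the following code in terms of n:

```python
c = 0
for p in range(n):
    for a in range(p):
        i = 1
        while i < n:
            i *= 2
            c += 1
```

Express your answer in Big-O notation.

Each loop level contributes: n × n × log n. Multiplying the contributions gives O(n^2 log n).

Answer: O(n^2 log n)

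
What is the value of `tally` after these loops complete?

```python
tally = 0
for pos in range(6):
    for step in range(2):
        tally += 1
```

6 * 2 = 12
`tally` takes the values: 0 → 1 → 2 → 3 → 4 → 5 → 6 → 7 → 8 → 9 → 10 → 11 → 12

Answer: 12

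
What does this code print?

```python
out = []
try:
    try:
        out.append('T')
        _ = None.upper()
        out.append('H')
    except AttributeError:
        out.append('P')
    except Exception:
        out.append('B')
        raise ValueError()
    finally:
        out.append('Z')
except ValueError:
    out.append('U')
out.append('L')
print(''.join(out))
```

Execution trace: 'T' (inner try body) → 'P' (inner except AttributeError) → 'Z' (inner finally) → 'L' (after the try/except). Output: TPZL

Answer: TPZL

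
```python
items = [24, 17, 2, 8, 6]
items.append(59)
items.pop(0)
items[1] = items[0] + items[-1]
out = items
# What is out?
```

Trace:
`items = [24, 17, 2, 8, 6]` → items = [24, 17, 2, 8, 6]
`items.append(59)` → items = [24, 17, 2, 8, 6, 59]
`items.pop(0)` → items = [17, 2, 8, 6, 59]
`items[1] = items[0] + items[-1]` → items = [17, 76, 8, 6, 59]
`out = items` → out = [17, 76, 8, 6, 59]
So out = [17, 76, 8, 6, 59]

Answer: [17, 76, 8, 6, 59]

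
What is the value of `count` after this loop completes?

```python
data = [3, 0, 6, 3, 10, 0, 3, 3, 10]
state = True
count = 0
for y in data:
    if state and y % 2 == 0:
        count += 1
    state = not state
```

Count even values at even positions
`count` takes the values: 0 → 1 → 2 → 3

Answer: 3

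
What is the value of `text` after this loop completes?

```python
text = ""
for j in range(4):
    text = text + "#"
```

Repeat '#' 4 times
`text` takes the values: "" → "#" → "##" → "###" → "####"

Answer: "####"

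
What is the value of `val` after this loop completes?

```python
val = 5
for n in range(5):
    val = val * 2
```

Multiply by 2, 5 times: 5 * 2^5 = 160
`val` takes the values: 5 → 10 → 20 → 40 → 80 → 160

Answer: 160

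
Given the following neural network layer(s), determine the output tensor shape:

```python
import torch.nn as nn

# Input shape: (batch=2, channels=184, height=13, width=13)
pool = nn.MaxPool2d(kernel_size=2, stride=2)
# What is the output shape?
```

Input: (2, 184, 13, 13) -> Output: (2, 184, 6, 6)

Answer: (2, 184, 6, 6)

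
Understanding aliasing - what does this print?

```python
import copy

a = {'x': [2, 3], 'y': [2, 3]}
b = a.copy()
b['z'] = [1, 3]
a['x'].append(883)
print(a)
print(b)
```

Key concept: shallow copy of dict with mutable values.
Step by step:
`a = {'x': [2, 3], 'y': [2, 3]}` → a = {'x': [2, 3], 'y': [2, 3]}
`b = a.copy()` → b = {'x': [2, 3], 'y': [2, 3]}
`b['z'] = [1, 3]` → b = {'x': [2, 3], 'y': [2, 3], 'z': [1, 3]}
`a['x'].append(883)` → a = {'x': [2, 3, 883], 'y': [2, 3]}; b = {'x': [2, 3, 883], 'y': [2, 3], 'z': [1, 3]}
`print(a)` → prints {'x': [2, 3, 883], 'y': [2, 3]}
`print(b)` → prints {'x': [2, 3, 883], 'y': [2, 3], 'z': [1, 3]}

Answer:
{'x': [2, 3, 883], 'y': [2, 3]}
{'x': [2, 3, 883], 'y': [2, 3], 'z': [1, 3]}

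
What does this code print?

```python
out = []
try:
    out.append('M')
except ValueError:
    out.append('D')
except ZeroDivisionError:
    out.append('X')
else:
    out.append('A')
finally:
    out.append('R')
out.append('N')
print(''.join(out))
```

Execution trace: 'M' (try body, no exception) → 'A' (else) → 'R' (finally) → 'N' (after the try/except). Output: MARN

Answer: MARN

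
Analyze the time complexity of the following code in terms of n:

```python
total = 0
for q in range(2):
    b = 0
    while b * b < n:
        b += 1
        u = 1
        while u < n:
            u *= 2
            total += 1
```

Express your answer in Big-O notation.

Each loop level contributes: 1 × √n × log n. Multiplying the contributions gives O(√n log n).

Answer: O(√n log n)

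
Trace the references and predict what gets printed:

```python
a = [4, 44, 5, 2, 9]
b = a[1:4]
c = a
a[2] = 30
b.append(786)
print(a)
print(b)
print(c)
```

Key concept: slice vs alias.
Step by step:
`a = [4, 44, 5, 2, 9]` → a = [4, 44, 5, 2, 9]
`b = a[1:4]` → b = [44, 5, 2]
`c = a` → c = [4, 44, 5, 2, 9] (same object as a)
`a[2] = 30` → a = [4, 44, 30, 2, 9] (same object as c); c = [4, 44, 30, 2, 9] (same object as a)
`b.append(786)` → b = [44, 5, 2, 786]
`print(a)` → prints [4, 44, 30, 2, 9]
`print(b)` → prints [44, 5, 2, 786]
`print(c)` → prints [4, 44, 30, 2, 9]

Answer:
[4, 44, 30, 2, 9]
[44, 5, 2, 786]
[4, 44, 30, 2, 9]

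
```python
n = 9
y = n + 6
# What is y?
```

Trace:
`n = 9` → n = 9
`y = n + 6` → y = 15
So y = 15

Answer: 15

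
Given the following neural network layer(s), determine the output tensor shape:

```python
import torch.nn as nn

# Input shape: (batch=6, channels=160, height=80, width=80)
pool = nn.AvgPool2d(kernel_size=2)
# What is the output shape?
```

Input: (6, 160, 80, 80) -> Output: (6, 160, 40, 40)

Answer: (6, 160, 40, 40)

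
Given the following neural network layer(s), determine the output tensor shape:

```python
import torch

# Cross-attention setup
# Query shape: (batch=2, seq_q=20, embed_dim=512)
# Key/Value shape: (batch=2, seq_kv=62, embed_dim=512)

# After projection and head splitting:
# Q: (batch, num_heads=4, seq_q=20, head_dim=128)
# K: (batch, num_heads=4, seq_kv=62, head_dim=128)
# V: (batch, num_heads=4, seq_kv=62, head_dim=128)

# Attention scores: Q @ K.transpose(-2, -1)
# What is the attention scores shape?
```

Input: (2, 20, 512) -> Output: (2, 4, 20, 62)

Answer: (2, 4, 20, 62)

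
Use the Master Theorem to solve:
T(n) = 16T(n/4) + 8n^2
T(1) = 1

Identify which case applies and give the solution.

a=16, b=4, f(n)=8n^2. log_4(16) = 2. Since c=2 = 2, Case 2 applies: T(n) = Θ(n^log_b(a) · log n) = O(n^2 log n).

Answer: O(n^2 log n) - Case 2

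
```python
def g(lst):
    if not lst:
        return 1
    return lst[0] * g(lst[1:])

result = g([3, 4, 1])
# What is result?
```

Product over [3, 4, 1] = 3 * 4 * 1 = 12

Answer: 12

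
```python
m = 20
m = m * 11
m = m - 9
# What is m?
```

Trace:
`m = 20` → m = 20
`m = m * 11` → m = 220
`m = m - 9` → m = 211
So m = 211

Answer: 211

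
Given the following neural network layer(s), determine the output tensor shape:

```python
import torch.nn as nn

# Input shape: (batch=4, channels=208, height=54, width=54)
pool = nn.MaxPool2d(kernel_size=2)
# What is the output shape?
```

Input: (4, 208, 54, 54) -> Output: (4, 208, 27, 27)

Answer: (4, 208, 27, 27)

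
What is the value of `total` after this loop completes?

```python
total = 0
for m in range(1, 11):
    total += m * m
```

Sum of squares 1² to 10² = 385
`total` takes the values: 0 → 1 → 5 → 14 → 30 → 55 → 91 → 140 → 204 → 285 → 385

Answer: 385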